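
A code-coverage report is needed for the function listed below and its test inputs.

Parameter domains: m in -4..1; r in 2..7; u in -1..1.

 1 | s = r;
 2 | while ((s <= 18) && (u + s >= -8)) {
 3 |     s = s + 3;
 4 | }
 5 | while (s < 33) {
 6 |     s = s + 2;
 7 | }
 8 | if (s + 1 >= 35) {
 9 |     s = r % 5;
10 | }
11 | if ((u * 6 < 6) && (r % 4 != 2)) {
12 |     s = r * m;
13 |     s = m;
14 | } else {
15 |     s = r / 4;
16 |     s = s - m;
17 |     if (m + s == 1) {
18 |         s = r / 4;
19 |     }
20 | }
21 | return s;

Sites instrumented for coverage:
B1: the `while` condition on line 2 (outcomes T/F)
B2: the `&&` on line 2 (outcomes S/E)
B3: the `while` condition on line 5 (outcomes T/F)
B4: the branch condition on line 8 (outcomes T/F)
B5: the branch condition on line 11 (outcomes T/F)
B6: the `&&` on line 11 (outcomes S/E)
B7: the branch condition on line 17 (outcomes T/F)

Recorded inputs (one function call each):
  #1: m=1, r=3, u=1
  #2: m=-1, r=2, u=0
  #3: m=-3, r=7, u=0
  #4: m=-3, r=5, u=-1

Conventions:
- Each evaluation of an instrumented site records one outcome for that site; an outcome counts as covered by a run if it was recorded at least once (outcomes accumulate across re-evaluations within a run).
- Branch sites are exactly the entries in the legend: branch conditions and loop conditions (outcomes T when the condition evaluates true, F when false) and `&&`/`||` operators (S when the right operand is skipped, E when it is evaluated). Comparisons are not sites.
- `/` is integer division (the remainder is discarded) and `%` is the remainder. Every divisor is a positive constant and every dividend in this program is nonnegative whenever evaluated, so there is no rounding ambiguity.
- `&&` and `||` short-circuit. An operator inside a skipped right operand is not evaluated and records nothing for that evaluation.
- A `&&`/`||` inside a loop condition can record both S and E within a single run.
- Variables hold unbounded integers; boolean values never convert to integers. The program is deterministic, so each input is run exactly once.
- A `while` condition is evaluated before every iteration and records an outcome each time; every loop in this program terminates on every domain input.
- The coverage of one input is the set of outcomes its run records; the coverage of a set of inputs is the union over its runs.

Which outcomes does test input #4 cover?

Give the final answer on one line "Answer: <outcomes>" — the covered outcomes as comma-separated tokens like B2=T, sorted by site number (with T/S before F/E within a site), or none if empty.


Simulating input #4 (m=-3, r=5, u=-1) step by step:
  B2->E, B1->T, B2->E, B1->T, B2->E, B1->T, B2->E, B1->T, B2->E, B1->T
  B2->S, B1->F, B3->T, B3->T, B3->T, B3->T, B3->T, B3->T, B3->T, B3->F
  B4->T, B6->E, B5->T
deduplicating events, the covered set is: B1=T, B1=F, B2=S, B2=E, B3=T, B3=F, B4=T, B5=T, B6=E
Answer: B1=T, B1=F, B2=S, B2=E, B3=T, B3=F, B4=T, B5=T, B6=E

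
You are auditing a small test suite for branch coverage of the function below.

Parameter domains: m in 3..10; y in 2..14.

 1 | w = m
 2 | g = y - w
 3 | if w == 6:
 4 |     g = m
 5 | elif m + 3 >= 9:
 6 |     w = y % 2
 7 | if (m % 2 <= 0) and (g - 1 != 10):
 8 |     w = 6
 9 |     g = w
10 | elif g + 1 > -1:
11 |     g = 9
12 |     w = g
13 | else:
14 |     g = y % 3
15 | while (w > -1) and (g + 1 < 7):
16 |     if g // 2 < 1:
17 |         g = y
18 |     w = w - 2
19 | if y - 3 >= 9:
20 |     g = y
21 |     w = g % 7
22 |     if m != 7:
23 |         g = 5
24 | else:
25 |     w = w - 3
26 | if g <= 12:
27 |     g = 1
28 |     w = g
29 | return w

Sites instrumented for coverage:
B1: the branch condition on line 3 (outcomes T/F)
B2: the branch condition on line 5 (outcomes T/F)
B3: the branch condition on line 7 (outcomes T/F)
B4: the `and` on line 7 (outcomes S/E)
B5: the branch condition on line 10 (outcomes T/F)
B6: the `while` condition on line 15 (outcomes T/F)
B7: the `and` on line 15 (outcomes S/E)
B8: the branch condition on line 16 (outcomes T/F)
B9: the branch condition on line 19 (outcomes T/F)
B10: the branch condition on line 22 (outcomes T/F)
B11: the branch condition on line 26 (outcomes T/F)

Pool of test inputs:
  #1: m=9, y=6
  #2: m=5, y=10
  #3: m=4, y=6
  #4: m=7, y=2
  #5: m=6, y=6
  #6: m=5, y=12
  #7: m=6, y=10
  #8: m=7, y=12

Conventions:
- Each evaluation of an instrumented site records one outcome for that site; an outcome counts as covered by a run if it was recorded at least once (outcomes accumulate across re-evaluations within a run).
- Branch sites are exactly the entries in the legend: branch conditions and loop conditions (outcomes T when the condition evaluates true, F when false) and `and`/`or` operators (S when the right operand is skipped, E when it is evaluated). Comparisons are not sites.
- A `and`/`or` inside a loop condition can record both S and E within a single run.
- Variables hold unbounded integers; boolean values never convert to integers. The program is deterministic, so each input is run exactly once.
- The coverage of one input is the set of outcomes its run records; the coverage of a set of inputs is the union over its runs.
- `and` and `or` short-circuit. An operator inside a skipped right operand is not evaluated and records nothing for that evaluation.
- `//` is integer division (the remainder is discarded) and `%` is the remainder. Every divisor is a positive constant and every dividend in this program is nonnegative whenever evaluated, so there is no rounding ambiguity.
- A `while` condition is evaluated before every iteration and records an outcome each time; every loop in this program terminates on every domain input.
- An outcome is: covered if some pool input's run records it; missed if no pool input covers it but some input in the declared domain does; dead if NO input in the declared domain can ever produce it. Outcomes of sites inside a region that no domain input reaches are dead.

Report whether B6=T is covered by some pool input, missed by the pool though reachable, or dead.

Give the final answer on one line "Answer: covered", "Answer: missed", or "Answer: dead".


B6=T is recorded by pool input(s) 1, 4 -> covered
Answer: covered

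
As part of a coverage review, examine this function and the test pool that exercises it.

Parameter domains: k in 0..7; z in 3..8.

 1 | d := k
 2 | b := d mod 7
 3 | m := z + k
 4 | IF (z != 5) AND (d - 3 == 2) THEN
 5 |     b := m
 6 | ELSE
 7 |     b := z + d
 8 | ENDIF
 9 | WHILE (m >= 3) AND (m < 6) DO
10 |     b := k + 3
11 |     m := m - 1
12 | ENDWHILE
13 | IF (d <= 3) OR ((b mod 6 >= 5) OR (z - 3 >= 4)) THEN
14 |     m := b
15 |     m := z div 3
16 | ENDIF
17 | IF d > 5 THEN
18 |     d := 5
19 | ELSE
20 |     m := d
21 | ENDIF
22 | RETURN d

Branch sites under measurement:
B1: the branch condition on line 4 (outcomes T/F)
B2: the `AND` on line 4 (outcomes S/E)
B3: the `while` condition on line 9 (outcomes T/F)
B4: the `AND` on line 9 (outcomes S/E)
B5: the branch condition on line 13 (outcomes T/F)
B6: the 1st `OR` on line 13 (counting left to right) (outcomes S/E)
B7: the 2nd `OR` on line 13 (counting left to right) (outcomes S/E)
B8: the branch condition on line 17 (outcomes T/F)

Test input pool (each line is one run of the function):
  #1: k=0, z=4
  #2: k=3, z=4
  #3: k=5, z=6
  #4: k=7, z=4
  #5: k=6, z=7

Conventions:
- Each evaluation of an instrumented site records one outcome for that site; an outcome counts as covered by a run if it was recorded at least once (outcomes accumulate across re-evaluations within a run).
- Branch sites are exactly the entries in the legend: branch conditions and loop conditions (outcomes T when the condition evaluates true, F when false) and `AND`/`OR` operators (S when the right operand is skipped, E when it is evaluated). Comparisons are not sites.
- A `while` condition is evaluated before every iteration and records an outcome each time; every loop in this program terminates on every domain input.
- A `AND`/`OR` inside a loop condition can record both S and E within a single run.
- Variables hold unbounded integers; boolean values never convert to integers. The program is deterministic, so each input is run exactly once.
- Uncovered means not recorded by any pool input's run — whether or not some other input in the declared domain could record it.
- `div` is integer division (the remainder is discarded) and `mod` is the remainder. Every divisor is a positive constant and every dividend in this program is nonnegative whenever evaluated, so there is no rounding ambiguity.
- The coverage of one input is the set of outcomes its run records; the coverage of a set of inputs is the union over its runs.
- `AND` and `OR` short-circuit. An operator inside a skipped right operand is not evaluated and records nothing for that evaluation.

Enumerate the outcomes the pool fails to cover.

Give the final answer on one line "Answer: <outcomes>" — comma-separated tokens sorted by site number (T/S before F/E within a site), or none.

run #1 (k=0, z=4) runs B2->E, B1->F, B4->E, B3->T, B4->E, B3->T, B4->S, B3->F, B6->S, B5->T, B8->F; records B1=F, B2=E, B3=T, B3=F, B4=S, B4=E, B5=T, B6=S, B8=F
run #2 (k=3, z=4) runs B2->E, B1->F, B4->E, B3->F, B6->S, B5->T, B8->F; records B1=F, B2=E, B3=F, B4=E, B5=T, B6=S, B8=F
run #3 (k=5, z=6) runs B2->E, B1->T, B4->E, B3->F, B6->E, B7->S, B5->T, B8->F; records B1=T, B2=E, B3=F, B4=E, B5=T, B6=E, B7=S, B8=F
run #4 (k=7, z=4) runs B2->E, B1->F, B4->E, B3->F, B6->E, B7->S, B5->T, B8->T; records B1=F, B2=E, B3=F, B4=E, B5=T, B6=E, B7=S, B8=T
run #5 (k=6, z=7) runs B2->E, B1->F, B4->E, B3->F, B6->E, B7->E, B5->T, B8->T; records B1=F, B2=E, B3=F, B4=E, B5=T, B6=E, B7=E, B8=T
union over the pool: B1=T, B1=F, B2=E, B3=T, B3=F, B4=S, B4=E, B5=T, B6=S, B6=E, B7=S, B7=E, B8=T, B8=F
uncovered (2 of 16): B2=S, B5=F

Answer: B2=S, B5=F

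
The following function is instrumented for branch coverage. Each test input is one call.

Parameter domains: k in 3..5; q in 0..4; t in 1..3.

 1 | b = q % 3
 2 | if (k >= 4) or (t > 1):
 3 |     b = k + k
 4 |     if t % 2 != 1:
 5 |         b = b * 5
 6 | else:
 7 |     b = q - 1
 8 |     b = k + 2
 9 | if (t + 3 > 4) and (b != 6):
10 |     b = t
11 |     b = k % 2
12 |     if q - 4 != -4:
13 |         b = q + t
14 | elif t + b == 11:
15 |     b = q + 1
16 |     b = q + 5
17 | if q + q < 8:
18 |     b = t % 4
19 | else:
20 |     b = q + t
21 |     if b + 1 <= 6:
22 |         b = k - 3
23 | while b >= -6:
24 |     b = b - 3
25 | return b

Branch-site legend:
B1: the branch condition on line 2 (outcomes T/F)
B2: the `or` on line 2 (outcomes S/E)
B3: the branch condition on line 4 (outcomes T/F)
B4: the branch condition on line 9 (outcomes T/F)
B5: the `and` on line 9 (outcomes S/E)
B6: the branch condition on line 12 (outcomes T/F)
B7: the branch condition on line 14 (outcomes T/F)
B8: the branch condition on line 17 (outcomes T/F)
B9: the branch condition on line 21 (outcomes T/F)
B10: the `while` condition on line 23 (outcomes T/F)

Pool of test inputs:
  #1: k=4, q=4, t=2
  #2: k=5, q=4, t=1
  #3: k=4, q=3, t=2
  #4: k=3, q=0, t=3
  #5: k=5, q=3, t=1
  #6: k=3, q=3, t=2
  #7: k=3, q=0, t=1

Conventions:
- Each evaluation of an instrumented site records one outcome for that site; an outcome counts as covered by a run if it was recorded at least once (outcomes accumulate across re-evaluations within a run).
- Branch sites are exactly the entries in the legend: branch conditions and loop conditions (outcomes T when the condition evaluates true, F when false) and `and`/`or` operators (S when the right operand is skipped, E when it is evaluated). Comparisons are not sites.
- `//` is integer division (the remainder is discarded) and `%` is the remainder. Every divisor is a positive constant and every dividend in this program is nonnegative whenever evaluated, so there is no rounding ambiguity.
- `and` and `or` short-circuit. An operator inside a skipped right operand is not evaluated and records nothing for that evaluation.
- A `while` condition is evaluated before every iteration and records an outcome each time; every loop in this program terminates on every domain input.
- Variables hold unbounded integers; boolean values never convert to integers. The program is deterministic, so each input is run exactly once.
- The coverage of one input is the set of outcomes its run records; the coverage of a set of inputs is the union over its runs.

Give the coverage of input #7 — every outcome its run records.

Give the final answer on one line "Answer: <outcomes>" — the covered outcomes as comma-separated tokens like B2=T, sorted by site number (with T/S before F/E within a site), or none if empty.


Running input #7 (k=3, q=0, t=1), event by event:
  B2->E, B1->F, B5->S, B4->F, B7->F, B8->T, B10->T, B10->T, B10->T, B10->F
as a set, this run covers: B1=F, B2=E, B4=F, B5=S, B7=F, B8=T, B10=T, B10=F
Answer: B1=F, B2=E, B4=F, B5=S, B7=F, B8=T, B10=T, B10=F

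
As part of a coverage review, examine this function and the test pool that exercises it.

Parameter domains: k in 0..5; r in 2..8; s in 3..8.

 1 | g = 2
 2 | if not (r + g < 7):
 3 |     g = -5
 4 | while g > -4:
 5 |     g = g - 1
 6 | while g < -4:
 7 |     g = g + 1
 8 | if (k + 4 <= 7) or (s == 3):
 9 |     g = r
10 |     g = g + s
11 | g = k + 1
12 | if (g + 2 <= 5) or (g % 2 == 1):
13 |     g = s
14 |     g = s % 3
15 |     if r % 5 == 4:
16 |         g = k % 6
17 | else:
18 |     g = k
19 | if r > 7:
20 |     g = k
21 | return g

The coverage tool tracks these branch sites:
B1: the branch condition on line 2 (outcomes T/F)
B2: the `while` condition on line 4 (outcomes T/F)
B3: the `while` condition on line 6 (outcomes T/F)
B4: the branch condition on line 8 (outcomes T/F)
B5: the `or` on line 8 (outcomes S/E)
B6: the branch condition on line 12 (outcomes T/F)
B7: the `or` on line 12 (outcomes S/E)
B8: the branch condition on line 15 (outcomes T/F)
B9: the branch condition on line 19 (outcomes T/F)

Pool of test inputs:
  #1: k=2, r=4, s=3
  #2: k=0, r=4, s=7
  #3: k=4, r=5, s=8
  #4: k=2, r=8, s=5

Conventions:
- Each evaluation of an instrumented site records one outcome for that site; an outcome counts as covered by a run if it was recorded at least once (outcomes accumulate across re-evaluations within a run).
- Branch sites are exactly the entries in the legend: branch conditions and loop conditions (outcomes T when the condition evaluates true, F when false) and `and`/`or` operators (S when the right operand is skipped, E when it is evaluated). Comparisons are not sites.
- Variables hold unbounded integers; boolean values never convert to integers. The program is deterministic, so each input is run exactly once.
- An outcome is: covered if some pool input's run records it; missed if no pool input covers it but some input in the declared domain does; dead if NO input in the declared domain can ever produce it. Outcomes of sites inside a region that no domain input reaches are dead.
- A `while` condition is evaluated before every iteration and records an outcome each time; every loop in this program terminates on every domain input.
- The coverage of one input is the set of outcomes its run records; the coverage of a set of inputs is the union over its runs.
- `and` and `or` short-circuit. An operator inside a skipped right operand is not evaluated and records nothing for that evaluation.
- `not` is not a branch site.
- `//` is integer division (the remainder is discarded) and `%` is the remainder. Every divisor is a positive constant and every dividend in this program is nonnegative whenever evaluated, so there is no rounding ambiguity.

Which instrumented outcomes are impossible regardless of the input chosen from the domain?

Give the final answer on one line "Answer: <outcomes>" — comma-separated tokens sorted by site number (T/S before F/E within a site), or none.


checking every outcome against all 252 domain inputs:
  reachable outcomes have witnesses, e.g. B1=T (e.g. k=0, r=5, s=3), B1=F (e.g. k=0, r=2, s=3), B2=T (e.g. k=0, r=2, s=3), B2=F (e.g. k=0, r=2, s=3)
Answer: none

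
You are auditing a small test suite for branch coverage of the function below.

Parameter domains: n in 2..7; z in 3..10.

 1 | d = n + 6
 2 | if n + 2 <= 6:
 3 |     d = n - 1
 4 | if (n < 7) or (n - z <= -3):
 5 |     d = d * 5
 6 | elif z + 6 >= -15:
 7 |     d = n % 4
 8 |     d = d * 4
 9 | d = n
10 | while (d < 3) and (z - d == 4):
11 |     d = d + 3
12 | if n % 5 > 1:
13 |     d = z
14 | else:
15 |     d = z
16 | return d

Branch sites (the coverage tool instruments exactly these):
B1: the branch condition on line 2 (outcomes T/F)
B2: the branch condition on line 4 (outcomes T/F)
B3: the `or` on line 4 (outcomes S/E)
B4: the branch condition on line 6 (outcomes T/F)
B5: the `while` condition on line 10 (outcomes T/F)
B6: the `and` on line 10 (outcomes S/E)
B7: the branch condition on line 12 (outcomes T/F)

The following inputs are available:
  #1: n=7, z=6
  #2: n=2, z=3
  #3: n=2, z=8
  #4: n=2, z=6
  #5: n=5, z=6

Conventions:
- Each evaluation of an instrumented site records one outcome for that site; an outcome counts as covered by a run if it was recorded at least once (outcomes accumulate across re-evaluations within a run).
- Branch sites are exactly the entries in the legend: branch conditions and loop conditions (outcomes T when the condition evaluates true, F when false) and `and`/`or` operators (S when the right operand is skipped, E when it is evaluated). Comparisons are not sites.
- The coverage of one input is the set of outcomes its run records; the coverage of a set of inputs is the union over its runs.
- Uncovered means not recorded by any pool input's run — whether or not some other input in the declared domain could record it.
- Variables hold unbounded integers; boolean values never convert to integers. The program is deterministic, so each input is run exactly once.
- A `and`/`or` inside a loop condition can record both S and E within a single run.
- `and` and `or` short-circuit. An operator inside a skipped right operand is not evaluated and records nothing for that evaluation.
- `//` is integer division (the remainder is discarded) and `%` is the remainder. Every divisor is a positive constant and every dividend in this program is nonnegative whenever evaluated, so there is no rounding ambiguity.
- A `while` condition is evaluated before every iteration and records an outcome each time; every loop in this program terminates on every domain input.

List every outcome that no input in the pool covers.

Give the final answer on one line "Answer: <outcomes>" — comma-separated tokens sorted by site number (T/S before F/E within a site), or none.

test 1 (n=7, z=6) fires B1->F, B3->E, B2->F, B4->T, B6->S, B5->F, B7->T; hits B1=F, B2=F, B3=E, B4=T, B5=F, B6=S, B7=T
test 2 (n=2, z=3) fires B1->T, B3->S, B2->T, B6->E, B5->F, B7->T; hits B1=T, B2=T, B3=S, B5=F, B6=E, B7=T
test 3 (n=2, z=8) fires B1->T, B3->S, B2->T, B6->E, B5->F, B7->T; hits B1=T, B2=T, B3=S, B5=F, B6=E, B7=T
test 4 (n=2, z=6) fires B1->T, B3->S, B2->T, B6->E, B5->T, B6->S, B5->F, B7->T; hits B1=T, B2=T, B3=S, B5=T, B5=F, B6=S, B6=E, B7=T
test 5 (n=5, z=6) fires B1->F, B3->S, B2->T, B6->S, B5->F, B7->F; hits B1=F, B2=T, B3=S, B5=F, B6=S, B7=F
union over the pool: B1=T, B1=F, B2=T, B2=F, B3=S, B3=E, B4=T, B5=T, B5=F, B6=S, B6=E, B7=T, B7=F
uncovered (1 of 14): B4=F

Answer: B4=F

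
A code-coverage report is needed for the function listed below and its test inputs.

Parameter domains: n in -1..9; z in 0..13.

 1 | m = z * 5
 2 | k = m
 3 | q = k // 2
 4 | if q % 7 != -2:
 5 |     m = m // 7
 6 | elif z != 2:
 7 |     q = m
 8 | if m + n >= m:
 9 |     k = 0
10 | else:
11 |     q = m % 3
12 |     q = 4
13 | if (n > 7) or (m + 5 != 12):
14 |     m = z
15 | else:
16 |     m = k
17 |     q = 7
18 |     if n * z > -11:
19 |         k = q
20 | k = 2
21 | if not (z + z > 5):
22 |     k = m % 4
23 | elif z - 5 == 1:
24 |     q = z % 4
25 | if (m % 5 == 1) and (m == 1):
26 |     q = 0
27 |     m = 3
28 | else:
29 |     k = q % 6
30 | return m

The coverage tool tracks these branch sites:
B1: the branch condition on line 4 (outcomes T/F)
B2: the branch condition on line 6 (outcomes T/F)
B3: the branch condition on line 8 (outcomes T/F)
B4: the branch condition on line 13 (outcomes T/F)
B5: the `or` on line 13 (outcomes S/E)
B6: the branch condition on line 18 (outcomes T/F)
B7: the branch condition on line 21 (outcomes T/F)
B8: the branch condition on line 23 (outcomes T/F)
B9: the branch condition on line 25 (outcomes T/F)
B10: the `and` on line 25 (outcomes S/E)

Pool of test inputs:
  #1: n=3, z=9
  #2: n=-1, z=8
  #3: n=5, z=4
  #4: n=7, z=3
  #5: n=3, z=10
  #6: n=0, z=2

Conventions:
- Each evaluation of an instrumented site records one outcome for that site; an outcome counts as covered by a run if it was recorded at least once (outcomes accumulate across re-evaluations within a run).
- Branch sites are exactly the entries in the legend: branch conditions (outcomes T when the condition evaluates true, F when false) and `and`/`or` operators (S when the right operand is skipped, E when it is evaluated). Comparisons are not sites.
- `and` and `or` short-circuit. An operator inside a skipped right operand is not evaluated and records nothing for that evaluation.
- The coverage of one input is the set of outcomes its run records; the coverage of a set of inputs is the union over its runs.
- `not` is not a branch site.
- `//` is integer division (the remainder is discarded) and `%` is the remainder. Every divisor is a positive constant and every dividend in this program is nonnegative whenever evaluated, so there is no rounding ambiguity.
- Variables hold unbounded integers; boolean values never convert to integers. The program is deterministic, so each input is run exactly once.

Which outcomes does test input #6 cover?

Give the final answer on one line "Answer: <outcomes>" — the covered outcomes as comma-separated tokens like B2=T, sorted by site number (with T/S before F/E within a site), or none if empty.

Tracing the run of input #6 (n=0, z=2):
  B1->T, B3->T, B5->E, B4->T, B7->T, B10->S, B9->F
deduplicating events, the covered set is: B1=T, B3=T, B4=T, B5=E, B7=T, B9=F, B10=S

Answer: B1=T, B3=T, B4=T, B5=E, B7=T, B9=F, B10=S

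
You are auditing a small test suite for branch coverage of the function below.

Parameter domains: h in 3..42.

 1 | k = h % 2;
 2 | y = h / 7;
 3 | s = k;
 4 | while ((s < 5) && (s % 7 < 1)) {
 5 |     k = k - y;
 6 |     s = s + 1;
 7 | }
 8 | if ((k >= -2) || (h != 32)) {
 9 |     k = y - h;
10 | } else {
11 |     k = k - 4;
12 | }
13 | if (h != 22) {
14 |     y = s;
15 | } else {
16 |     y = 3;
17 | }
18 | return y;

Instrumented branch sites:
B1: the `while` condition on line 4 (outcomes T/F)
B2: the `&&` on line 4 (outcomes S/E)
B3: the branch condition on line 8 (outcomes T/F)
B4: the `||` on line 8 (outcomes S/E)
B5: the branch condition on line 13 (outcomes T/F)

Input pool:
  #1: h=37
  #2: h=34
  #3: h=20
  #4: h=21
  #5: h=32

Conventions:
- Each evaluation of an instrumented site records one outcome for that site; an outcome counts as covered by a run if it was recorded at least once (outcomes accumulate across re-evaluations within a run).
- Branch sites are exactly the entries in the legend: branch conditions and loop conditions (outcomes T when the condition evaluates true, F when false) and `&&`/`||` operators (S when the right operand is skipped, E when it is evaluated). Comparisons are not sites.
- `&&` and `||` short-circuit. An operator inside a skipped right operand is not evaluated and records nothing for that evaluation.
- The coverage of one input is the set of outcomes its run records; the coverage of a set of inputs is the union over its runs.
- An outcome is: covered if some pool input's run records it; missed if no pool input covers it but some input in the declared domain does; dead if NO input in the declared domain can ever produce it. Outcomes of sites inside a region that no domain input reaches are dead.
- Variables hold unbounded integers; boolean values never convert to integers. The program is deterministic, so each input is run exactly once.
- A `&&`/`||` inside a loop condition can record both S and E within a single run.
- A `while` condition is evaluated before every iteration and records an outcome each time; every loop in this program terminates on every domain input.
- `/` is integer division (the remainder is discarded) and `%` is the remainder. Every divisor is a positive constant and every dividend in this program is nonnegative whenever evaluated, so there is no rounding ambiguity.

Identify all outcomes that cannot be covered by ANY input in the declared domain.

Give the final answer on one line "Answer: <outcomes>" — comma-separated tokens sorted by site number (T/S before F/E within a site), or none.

exhaustive pass over the 40-input domain:
  B2=S: never recorded by any domain input -> dead
  reachable outcomes have witnesses, e.g. B1=T (e.g. h=4), B1=F (e.g. h=3), B2=E (e.g. h=3), B3=T (e.g. h=3)

Answer: B2=S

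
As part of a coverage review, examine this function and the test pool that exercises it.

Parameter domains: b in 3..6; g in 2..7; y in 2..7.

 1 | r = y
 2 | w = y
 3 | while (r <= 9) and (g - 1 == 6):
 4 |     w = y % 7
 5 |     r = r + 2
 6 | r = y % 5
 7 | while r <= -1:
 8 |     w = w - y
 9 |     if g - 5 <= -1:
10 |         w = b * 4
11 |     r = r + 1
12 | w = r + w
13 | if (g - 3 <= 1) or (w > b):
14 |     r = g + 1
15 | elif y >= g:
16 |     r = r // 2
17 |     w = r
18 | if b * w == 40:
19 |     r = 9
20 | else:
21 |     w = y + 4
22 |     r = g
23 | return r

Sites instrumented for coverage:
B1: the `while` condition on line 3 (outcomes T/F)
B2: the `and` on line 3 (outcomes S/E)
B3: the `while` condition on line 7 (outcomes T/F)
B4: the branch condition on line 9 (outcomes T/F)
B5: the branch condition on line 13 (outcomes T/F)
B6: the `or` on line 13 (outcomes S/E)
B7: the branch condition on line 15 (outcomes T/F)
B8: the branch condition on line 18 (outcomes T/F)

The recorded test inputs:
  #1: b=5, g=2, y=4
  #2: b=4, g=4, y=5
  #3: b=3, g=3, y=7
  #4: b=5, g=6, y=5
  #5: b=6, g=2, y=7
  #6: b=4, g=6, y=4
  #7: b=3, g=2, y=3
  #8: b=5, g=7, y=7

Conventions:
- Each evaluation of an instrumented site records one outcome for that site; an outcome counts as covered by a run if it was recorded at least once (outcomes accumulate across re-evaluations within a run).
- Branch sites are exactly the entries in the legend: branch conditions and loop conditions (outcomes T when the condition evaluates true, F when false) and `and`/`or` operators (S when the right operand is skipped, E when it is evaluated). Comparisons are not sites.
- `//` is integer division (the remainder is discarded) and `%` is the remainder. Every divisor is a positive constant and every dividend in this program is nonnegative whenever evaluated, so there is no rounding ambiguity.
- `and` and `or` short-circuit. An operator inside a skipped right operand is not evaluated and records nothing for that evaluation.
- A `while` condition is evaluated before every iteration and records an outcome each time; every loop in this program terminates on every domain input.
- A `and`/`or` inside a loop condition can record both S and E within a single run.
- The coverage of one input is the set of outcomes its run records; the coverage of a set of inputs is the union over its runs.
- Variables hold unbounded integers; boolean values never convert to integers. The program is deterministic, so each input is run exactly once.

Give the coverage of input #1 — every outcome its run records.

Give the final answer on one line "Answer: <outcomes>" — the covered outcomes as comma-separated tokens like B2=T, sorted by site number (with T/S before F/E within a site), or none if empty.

Tracing the run of input #1 (b=5, g=2, y=4):
  B2->E, B1->F, B3->F, B6->S, B5->T, B8->T
distinct outcomes covered: B1=F, B2=E, B3=F, B5=T, B6=S, B8=T

Answer: B1=F, B2=E, B3=F, B5=T, B6=S, B8=T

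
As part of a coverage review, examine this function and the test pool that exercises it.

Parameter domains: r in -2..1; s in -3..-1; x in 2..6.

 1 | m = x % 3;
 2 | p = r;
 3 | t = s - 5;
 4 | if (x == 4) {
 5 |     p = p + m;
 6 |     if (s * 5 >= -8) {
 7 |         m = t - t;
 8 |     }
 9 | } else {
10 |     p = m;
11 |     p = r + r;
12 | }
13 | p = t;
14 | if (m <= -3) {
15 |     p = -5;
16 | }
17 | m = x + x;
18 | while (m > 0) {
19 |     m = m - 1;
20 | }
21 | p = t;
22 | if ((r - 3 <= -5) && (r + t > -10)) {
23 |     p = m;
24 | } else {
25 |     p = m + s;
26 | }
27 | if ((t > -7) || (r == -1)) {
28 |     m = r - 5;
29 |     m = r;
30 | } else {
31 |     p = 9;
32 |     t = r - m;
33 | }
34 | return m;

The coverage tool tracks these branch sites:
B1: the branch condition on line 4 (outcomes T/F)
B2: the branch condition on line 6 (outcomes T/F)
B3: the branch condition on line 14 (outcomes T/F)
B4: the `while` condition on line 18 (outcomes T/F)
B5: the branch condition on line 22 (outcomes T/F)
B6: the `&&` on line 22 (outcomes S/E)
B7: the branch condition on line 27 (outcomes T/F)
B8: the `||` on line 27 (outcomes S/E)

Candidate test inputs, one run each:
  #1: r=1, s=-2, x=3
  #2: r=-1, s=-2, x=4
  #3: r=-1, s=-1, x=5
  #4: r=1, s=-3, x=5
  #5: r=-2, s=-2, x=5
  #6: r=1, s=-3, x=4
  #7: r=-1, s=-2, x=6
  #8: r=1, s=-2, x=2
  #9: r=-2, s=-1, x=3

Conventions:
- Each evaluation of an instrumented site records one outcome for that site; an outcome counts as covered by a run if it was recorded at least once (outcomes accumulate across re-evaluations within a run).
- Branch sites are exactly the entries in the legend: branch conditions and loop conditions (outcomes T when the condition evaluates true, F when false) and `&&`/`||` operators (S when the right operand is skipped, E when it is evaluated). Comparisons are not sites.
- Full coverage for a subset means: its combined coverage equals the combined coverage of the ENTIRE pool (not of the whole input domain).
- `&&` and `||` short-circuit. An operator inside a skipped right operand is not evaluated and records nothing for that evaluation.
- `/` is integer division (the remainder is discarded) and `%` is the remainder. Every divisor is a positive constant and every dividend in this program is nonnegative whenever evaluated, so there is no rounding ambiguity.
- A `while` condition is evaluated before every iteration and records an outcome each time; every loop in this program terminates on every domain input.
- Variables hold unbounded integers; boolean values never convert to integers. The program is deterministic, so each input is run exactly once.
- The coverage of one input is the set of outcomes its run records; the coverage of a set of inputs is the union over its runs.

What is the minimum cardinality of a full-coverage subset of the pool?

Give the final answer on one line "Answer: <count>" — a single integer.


run #1 (r=1, s=-2, x=3) runs B1->F, B3->F, B4->T, B4->T, B4->T, B4->T, B4->T, B4->T, B4->F, B6->S, B5->F, B8->E, B7->F; records B1=F, B3=F, B4=T, B4=F, B5=F, B6=S, B7=F, B8=E
run #2 (r=-1, s=-2, x=4) runs B1->T, B2->F, B3->F, B4->T, B4->T, B4->T, B4->T, B4->T, B4->T, B4->T, B4->T, B4->F, B6->S, B5->F, ...; records B1=T, B2=F, B3=F, B4=T, B4=F, B5=F, B6=S, B7=T, B8=E
run #3 (r=-1, s=-1, x=5) runs B1->F, B3->F, B4->T, B4->T, B4->T, B4->T, B4->T, B4->T, B4->T, B4->T, B4->T, B4->T, B4->F, B6->S, ...; records B1=F, B3=F, B4=T, B4=F, B5=F, B6=S, B7=T, B8=S
run #4 (r=1, s=-3, x=5) runs B1->F, B3->F, B4->T, B4->T, B4->T, B4->T, B4->T, B4->T, B4->T, B4->T, B4->T, B4->T, B4->F, B6->S, ...; records B1=F, B3=F, B4=T, B4=F, B5=F, B6=S, B7=F, B8=E
run #5 (r=-2, s=-2, x=5) runs B1->F, B3->F, B4->T, B4->T, B4->T, B4->T, B4->T, B4->T, B4->T, B4->T, B4->T, B4->T, B4->F, B6->E, ...; records B1=F, B3=F, B4=T, B4=F, B5=T, B6=E, B7=F, B8=E
run #6 (r=1, s=-3, x=4) runs B1->T, B2->F, B3->F, B4->T, B4->T, B4->T, B4->T, B4->T, B4->T, B4->T, B4->T, B4->F, B6->S, B5->F, ...; records B1=T, B2=F, B3=F, B4=T, B4=F, B5=F, B6=S, B7=F, B8=E
run #7 (r=-1, s=-2, x=6) runs B1->F, B3->F, B4->T, B4->T, B4->T, B4->T, B4->T, B4->T, B4->T, B4->T, B4->T, B4->T, B4->T, B4->T, ...; records B1=F, B3=F, B4=T, B4=F, B5=F, B6=S, B7=T, B8=E
run #8 (r=1, s=-2, x=2) runs B1->F, B3->F, B4->T, B4->T, B4->T, B4->T, B4->F, B6->S, B5->F, B8->E, B7->F; records B1=F, B3=F, B4=T, B4=F, B5=F, B6=S, B7=F, B8=E
run #9 (r=-2, s=-1, x=3) runs B1->F, B3->F, B4->T, B4->T, B4->T, B4->T, B4->T, B4->T, B4->F, B6->E, B5->T, B8->S, B7->T; records B1=F, B3=F, B4=T, B4=F, B5=T, B6=E, B7=T, B8=S
together the pool reaches 14 outcomes: B1=T, B1=F, B2=F, B3=F, B4=T, B4=F, B5=T, B5=F, B6=S, B6=E, B7=T, B7=F, B8=S, B8=E
no size-1 subset reaches all 14 outcomes (best union: 9/14)
inputs {6, 9} (size 2) cover everything; no size-2 subset with a lexicographically smaller index list covers all 14
Answer: 2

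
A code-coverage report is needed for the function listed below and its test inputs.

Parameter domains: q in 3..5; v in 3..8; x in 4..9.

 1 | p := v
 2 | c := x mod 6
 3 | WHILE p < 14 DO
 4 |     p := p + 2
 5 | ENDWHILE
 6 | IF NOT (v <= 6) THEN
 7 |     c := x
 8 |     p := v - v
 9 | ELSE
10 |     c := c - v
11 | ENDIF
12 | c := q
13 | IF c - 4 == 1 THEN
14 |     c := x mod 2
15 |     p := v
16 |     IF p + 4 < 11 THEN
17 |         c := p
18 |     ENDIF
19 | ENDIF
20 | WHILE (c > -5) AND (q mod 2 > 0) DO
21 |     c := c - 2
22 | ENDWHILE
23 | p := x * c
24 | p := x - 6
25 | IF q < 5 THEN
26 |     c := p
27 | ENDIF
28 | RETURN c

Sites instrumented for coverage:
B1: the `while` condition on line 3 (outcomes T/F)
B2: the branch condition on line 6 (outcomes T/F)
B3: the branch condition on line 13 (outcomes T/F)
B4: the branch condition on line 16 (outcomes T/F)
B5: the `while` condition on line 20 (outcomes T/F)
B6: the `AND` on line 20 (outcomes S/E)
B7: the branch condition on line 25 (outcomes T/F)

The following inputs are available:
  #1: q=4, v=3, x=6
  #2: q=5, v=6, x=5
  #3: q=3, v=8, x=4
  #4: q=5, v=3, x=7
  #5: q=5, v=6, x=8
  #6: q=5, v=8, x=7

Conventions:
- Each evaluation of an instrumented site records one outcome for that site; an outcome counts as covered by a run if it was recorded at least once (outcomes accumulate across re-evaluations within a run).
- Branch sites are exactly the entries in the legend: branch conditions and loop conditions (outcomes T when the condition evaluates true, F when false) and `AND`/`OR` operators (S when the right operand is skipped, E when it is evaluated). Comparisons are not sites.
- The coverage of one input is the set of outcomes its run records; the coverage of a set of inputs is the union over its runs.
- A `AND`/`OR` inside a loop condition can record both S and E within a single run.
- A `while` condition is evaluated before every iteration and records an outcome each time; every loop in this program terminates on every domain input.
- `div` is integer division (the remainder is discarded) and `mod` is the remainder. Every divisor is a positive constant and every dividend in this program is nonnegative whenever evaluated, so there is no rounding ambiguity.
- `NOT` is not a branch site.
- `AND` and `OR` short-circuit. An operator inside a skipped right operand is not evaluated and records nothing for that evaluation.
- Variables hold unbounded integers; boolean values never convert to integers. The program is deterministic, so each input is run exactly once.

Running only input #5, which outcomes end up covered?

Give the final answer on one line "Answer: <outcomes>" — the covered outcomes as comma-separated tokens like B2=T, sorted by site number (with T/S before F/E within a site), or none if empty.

Running input #5 (q=5, v=6, x=8), event by event:
  B1->T, B1->T, B1->T, B1->T, B1->F, B2->F, B3->T, B4->T, B6->E, B5->T
  B6->E, B5->T, B6->E, B5->T, B6->E, B5->T, B6->E, B5->T, B6->E, B5->T
  B6->S, B5->F, B7->F
deduplicating events, the covered set is: B1=T, B1=F, B2=F, B3=T, B4=T, B5=T, B5=F, B6=S, B6=E, B7=F

Answer: B1=T, B1=F, B2=F, B3=T, B4=T, B5=T, B5=F, B6=S, B6=E, B7=F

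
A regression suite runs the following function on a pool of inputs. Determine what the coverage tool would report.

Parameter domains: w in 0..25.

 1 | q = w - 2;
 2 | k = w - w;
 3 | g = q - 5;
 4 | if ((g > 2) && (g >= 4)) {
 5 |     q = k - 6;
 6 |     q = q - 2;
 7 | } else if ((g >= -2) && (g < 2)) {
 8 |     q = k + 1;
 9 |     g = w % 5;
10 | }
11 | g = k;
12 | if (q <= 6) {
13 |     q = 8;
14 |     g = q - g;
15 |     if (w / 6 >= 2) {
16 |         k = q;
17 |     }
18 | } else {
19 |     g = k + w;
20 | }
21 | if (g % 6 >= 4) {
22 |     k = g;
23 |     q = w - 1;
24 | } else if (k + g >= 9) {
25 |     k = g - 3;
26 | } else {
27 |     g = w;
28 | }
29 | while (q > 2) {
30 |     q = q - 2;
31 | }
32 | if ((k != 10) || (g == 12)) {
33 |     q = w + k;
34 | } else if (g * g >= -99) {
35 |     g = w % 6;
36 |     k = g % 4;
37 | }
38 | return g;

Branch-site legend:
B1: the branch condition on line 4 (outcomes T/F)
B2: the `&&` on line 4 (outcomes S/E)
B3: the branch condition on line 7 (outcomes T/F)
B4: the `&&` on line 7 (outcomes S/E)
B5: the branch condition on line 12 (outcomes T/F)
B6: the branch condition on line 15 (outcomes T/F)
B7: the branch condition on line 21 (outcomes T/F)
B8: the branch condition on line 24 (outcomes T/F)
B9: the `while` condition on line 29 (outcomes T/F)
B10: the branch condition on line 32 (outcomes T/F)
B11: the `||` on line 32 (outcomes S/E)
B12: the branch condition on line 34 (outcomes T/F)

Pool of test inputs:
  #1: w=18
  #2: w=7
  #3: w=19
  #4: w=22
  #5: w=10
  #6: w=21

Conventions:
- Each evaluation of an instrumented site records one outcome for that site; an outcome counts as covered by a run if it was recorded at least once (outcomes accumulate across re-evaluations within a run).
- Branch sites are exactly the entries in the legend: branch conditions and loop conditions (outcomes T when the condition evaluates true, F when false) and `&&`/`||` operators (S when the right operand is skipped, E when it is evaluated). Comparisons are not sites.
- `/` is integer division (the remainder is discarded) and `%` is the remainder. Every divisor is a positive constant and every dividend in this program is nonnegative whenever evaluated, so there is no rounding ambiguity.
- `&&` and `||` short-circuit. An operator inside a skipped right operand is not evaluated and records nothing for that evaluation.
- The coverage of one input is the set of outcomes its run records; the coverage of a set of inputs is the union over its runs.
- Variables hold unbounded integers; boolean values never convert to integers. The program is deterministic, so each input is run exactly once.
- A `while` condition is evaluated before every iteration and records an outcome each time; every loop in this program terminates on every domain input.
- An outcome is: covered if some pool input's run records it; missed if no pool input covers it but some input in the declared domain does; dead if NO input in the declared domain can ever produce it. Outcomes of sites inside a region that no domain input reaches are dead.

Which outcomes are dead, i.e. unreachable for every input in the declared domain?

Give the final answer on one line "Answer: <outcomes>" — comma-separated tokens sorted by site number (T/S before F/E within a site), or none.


running all 26 domain inputs and tallying outcomes:
  B12=F: zero occurrences over every domain input -> dead
  reachable outcomes have witnesses, e.g. B1=T (e.g. w=11), B1=F (e.g. w=0), B2=S (e.g. w=0), B2=E (e.g. w=10)
Answer: B12=F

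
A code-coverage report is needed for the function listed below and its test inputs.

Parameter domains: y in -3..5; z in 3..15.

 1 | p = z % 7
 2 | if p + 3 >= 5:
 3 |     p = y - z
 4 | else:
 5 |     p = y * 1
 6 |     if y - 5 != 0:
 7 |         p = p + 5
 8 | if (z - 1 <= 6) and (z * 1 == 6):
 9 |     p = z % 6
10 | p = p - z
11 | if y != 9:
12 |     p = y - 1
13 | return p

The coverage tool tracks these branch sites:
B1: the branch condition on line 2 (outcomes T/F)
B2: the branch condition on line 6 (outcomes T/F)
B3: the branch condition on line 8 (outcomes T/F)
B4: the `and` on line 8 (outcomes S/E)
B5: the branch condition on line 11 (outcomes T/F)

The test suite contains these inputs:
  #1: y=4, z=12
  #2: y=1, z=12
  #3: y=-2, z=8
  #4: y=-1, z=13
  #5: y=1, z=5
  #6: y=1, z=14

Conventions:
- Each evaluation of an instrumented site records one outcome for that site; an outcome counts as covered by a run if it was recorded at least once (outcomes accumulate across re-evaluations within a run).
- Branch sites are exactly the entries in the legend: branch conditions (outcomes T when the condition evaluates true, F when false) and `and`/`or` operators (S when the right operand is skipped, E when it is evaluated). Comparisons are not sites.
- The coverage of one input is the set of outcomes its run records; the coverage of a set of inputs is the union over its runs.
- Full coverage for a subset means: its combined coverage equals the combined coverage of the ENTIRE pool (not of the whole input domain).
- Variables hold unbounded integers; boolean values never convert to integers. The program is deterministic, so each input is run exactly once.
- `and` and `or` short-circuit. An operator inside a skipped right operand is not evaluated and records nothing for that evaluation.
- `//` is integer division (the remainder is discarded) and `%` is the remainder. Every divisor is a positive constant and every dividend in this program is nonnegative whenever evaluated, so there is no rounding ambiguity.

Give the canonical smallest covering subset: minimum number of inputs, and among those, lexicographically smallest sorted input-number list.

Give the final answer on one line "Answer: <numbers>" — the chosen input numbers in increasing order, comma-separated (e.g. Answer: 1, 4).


#1 (y=4, z=12) -> B1->T, B4->S, B3->F, B5->T; covered: B1=T, B3=F, B4=S, B5=T
#2 (y=1, z=12) -> B1->T, B4->S, B3->F, B5->T; covered: B1=T, B3=F, B4=S, B5=T
#3 (y=-2, z=8) -> B1->F, B2->T, B4->S, B3->F, B5->T; covered: B1=F, B2=T, B3=F, B4=S, B5=T
#4 (y=-1, z=13) -> B1->T, B4->S, B3->F, B5->T; covered: B1=T, B3=F, B4=S, B5=T
#5 (y=1, z=5) -> B1->T, B4->E, B3->F, B5->T; covered: B1=T, B3=F, B4=E, B5=T
#6 (y=1, z=14) -> B1->F, B2->T, B4->S, B3->F, B5->T; covered: B1=F, B2=T, B3=F, B4=S, B5=T
union over all inputs: B1=T, B1=F, B2=T, B3=F, B4=S, B4=E, B5=T (7 outcomes)
checked all size-1 subsets: none covers 7 outcomes (max 5/7)
at size 2, {3, 5} reaches all 7 outcomes; every lexicographically earlier size-2 subset fails
Answer: 3, 5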